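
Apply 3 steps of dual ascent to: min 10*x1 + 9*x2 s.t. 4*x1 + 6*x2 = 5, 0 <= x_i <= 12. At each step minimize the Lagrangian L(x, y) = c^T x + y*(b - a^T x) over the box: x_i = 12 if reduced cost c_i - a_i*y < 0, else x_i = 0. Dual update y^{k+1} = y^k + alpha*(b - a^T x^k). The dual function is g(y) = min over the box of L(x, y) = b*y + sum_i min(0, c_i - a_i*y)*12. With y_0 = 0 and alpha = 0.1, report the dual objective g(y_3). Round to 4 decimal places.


Dual ascent for LP: min 10*x1 + 9*x2, 4*x1 + 6*x2 = 5, 0 <= x_i <= 12
Step 1: y^k = 0.0, reduced costs: (10.0, 9.0)
  x^k = (0.0, 0.0), subgradient = b - a^T x = 5.0
  y^{k+1} = 0.0 + 0.1*5.0 = 0.5
Step 2: y^k = 0.5, reduced costs: (8.0, 6.0)
  x^k = (0.0, 0.0), subgradient = b - a^T x = 5.0
  y^{k+1} = 0.5 + 0.1*5.0 = 1.0
Step 3: y^k = 1.0, reduced costs: (6.0, 3.0)
  x^k = (0.0, 0.0), subgradient = b - a^T x = 5.0
  y^{k+1} = 1.0 + 0.1*5.0 = 1.5
Dual objective at y_3 = 1.5: reduced costs (4.0, 0.0), box minimizer x = (0.0, 0.0)
g(y_3) = b*y + (c1 - a1*y)*x1 + (c2 - a2*y)*x2 = 5*1.5 + 4.0*0.0 + 0.0*0.0 = 7.5 + 0.0 + 0.0 = 7.5


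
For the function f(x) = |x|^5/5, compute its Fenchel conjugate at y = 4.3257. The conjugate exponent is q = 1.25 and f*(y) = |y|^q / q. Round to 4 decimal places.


The conjugate exponent q satisfies 1/p + 1/q = 1.
p = 5, so q = 5/(5 - 1) = 1.25
|y|^q = 4.3257^1.25 = 6.2384
f*(4.3257) = 6.2384 / 1.25 = 4.9907


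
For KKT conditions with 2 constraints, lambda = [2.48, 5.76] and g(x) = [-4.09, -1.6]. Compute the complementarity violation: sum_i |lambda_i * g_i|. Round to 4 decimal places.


KKT complementary slackness check:
lambda_1 * g_1 = 2.48 * -4.09 = -10.1432
lambda_2 * g_2 = 5.76 * -1.6 = -9.216
Total violation = 10.1432 + 9.216 = 19.3592


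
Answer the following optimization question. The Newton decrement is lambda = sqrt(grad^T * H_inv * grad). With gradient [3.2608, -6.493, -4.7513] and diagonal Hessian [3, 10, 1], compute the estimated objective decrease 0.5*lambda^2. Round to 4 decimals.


Step 1: H is diagonal, so H^(-1) * g = [1.0869, -0.6493, -4.7513].
Step 2: g^T H^(-1) g = sum_i g_i^2 / H_ii
  = (3.2608)^2/3 + (-6.493)^2/10 + (-4.7513)^2/1
  = 3.5443 + 4.2159 + 22.5749 = 30.335
Step 3: Objective decrease = 0.5 * g^T H^(-1) g = 15.1675


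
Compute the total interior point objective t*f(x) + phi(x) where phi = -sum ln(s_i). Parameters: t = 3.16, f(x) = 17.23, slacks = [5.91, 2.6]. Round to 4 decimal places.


Step 1: Compute log-barrier.
ln values: [1.7766, 0.9555]
phi = -(1.7766 + 0.9555) = -2.7322
Step 2: Compute augmented objective.
t*f(x) = 3.16*17.23 = 54.4468
Total = 54.4468 - 2.7322 = 51.7146


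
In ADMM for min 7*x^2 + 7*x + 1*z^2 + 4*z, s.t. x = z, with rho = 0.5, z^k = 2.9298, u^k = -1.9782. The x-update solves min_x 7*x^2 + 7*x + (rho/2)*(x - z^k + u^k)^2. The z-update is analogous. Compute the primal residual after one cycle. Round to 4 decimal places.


ADMM iteration with rho = 0.5, z^k = 2.9298, u^k = -1.9782
Step 1: x-update.
Minimize 7*x^2 + 7*x + (0.5/2)*(x - 2.9298 - 1.9782)^2
FOC: (2*7 + 0.5)*x = -7 + 0.5*(2.9298 + 1.9782)
x^{k+1} = -0.3135
Step 2: z-update.
Minimize 1*z^2 + 4*z + (0.5/2)*(-0.3135 - z - 1.9782)^2
FOC: (2*1 + 0.5)*z = -4 + 0.5*(-0.3135 - 1.9782)
z^{k+1} = -2.0583
Step 3: u-update.
u^{k+1} = -1.9782 - 0.3135 + 2.0583 = -0.2334
Step 4: Primal residual = |-0.3135 + 2.0583| = 1.7448


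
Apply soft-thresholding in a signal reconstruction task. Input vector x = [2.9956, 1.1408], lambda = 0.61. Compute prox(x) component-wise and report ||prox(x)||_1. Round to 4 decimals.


Soft-thresholding with lambda = 0.61:
prox(2.9956) = sign(2.9956)*max(|2.9956| - 0.61, 0) = 2.3856
prox(1.1408) = sign(1.1408)*max(|1.1408| - 0.61, 0) = 0.5308
prox(x) = [2.3856, 0.5308]
||prox(x)||_1 = 2.3856 + 0.5308 = 2.9164


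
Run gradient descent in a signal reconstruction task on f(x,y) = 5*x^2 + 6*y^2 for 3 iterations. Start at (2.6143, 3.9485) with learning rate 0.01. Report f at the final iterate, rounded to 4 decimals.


Gradient descent on f(x,y) = 5*x^2 + 6*y^2.
Starting point: (2.6143, 3.9485), alpha = 0.01
Step 1: grad_x = 2*5*2.6143 = 26.143, grad_y = 2*6*3.9485 = 47.382
  x_1 = 2.6143 - 0.01*26.143 = 2.3529
  y_1 = 3.9485 - 0.01*47.382 = 3.4747
Step 2: grad_x = 2*5*2.3529 = 23.5287, grad_y = 2*6*3.4747 = 41.6962
  x_2 = 2.3529 - 0.01*23.5287 = 2.1176
  y_2 = 3.4747 - 0.01*41.6962 = 3.0577
Step 3: grad_x = 2*5*2.1176 = 21.1758, grad_y = 2*6*3.0577 = 36.6926
  x_3 = 2.1176 - 0.01*21.1758 = 1.9058
  y_3 = 3.0577 - 0.01*36.6926 = 2.6908
f(1.9058, 2.6908) = 5*1.9058^2 + 6*2.6908^2 = 61.603


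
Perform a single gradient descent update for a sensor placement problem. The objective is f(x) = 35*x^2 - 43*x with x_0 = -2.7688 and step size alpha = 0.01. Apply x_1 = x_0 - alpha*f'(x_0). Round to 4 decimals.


We compute the gradient at x_0 and apply the update.
f'(x) = 70*x - 43
f'(-2.7688) = 70*-2.7688 - 43 = -236.816
x_1 = -2.7688 - 0.01*-236.816 = -0.4006


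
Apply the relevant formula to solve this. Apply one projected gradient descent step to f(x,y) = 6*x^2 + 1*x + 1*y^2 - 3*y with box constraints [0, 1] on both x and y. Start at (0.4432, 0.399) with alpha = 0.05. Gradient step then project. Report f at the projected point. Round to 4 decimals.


Step 1: Compute gradient at (0.4432, 0.399).
grad_x = 2*6*0.4432 + 1 = 6.3184
grad_y = 2*1*0.399 - 3 = -2.202
Step 2: Gradient step.
x_raw = 0.4432 - 0.05*6.3184 = 0.1273
y_raw = 0.399 - 0.05*-2.202 = 0.5091
Step 3: Project onto [0, 1].
x_proj = clip(0.1273) = 0.1273
y_proj = clip(0.5091) = 0.5091
Step 4: Evaluate f.
f(0.1273, 0.5091) = -1.0436


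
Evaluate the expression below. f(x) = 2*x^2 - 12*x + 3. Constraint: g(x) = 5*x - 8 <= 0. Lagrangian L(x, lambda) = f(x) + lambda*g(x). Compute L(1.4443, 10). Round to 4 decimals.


Step 1: Evaluate f(x).
f(1.4443) = 2*1.4443^2 - 12*1.4443 + 3 = -10.1596
Step 2: Evaluate g(x).
g(1.4443) = 5*1.4443 - 8 = -0.7785
Step 3: Compute Lagrangian.
L = -10.1596 + 10*-0.7785 = -17.9446


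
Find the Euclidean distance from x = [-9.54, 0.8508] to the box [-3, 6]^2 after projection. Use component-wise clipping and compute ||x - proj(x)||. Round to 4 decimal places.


Project each component onto [-3, 6].
clip(-9.54) = -3.0, clip(0.8508) = 0.8508
Projection = [-3.0, 0.8508]
Squared diffs: [42.7716, 0.0]
Distance = sqrt(42.7716) = 6.54


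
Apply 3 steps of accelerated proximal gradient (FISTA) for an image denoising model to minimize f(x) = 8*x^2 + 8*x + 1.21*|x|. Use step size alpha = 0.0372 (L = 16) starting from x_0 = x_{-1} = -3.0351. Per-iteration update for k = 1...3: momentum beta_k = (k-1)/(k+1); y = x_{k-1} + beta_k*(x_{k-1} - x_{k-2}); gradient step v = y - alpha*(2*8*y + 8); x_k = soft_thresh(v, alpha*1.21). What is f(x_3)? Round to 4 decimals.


FISTA on f(x) = 8*x^2 + 8*x + 1.21*|x|
L = 16, alpha = 0.0372
Iteration 1: beta = 0.0, y = -3.0351 + 0.0*(-3.0351 + 3.0351) = -3.0351
  grad(y) = -40.5616, v = y - alpha*grad = -1.5262
  prox(v) = soft_thresh(-1.5262, 0.045) = -1.4812
Iteration 2: beta = 0.3333, y = -1.4812 + 0.3333*(-1.4812 + 3.0351) = -0.9632
  grad(y) = -7.4117, v = y - alpha*grad = -0.6875
  prox(v) = soft_thresh(-0.6875, 0.045) = -0.6425
Iteration 3: beta = 0.5, y = -0.6425 + 0.5*(-0.6425 + 1.4812) = -0.2232
  grad(y) = 4.4295, v = y - alpha*grad = -0.3879
  prox(v) = soft_thresh(-0.3879, 0.045) = -0.3429
f(x_3) = 8*(-0.3429)^2 + 8*(-0.3429) + 1.21*|-0.3429| = -1.3877


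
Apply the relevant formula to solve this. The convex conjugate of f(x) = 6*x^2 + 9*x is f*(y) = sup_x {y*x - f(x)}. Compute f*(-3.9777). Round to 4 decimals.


f*(y) = sup_x {y*x - a*x^2 - b*x} = sup_x {(y-b)*x - a*x^2}
FOC: (y - b) - 2a*x = 0 => x* = (y - b)/(2a)
x* = (-3.9777 - 9)/(2*6) = -1.0815
f*(-3.9777) = (y-b)^2/(4a) = (-3.9777 - 9)^2/(4*6)
= 168.4207/24 = 7.0175


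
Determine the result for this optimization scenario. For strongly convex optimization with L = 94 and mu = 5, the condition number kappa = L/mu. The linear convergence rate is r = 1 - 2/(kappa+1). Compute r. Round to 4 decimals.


Step 1: Compute the condition number.
kappa = L/mu = 94/5 = 18.8
Step 2: Compute the convergence rate.
r = 1 - 2/(kappa + 1) = 1 - 2*mu/(L + mu) = (L - mu)/(L + mu) = 89/99 = 0.899


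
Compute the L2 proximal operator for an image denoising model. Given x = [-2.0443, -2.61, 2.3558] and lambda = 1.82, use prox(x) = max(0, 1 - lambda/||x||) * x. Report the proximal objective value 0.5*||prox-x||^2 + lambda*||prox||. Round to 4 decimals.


Step 1: Compute ||x||.
||x|| = 4.0671
Step 2: Compute scaling factor.
scale = max(0, 1 - 1.82/4.0671) = 0.5525
Step 3: prox(x) = [-1.1295, -1.442, 1.3016]
||prox(x)|| = 2.2471
Step 4: Proximal objective.
0.5*||prox-x||^2 = 1.6562
lambda*||prox|| = 4.0897
Total = 5.7459


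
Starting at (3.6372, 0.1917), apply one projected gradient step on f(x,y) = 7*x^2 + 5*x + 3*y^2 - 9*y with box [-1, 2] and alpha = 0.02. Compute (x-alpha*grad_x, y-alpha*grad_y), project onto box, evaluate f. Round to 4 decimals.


Step 1: Compute gradient at (3.6372, 0.1917).
grad_x = 2*7*3.6372 + 5 = 55.9208
grad_y = 2*3*0.1917 - 9 = -7.8498
Step 2: Gradient step.
x_raw = 3.6372 - 0.02*55.9208 = 2.5188
y_raw = 0.1917 - 0.02*-7.8498 = 0.3487
Step 3: Project onto [-1, 2].
x_proj = clip(2.5188) = 2.0
y_proj = clip(0.3487) = 0.3487
Step 4: Evaluate f.
f(2.0, 0.3487) = 35.2265


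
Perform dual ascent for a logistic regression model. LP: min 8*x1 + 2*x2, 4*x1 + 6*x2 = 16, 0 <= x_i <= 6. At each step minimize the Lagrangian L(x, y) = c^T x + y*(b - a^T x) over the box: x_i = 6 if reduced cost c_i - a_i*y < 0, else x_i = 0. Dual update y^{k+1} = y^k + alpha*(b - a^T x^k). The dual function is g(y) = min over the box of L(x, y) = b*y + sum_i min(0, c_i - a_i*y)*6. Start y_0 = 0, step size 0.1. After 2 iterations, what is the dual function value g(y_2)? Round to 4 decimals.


Dual ascent for LP: min 8*x1 + 2*x2, 4*x1 + 6*x2 = 16, 0 <= x_i <= 6
Step 1: y^k = 0.0, reduced costs: (8.0, 2.0)
  x^k = (0.0, 0.0), subgradient = b - a^T x = 16.0
  y^{k+1} = 0.0 + 0.1*16.0 = 1.6
Step 2: y^k = 1.6, reduced costs: (1.6, -7.6)
  x^k = (0.0, 6.0), subgradient = b - a^T x = -20.0
  y^{k+1} = 1.6 + 0.1*-20.0 = -0.4
Dual objective at y_2 = -0.4: reduced costs (9.6, 4.4), box minimizer x = (0.0, 0.0)
g(y_2) = b*y + (c1 - a1*y)*x1 + (c2 - a2*y)*x2 = 16*(-0.4) + 9.6*0.0 + 4.4*0.0 = -6.4 + 0.0 + 0.0 = -6.4


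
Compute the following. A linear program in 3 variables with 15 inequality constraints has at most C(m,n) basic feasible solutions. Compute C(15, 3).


Each vertex corresponds to some choice of n active constraints out of m, so the number of vertices is at most C(m, n) = m! / (n!(m-n)!).
m = 15, n = 3
Numerator: 15 * 14 * 13
Denominator: 3! = 6
C(15, 3) = 455


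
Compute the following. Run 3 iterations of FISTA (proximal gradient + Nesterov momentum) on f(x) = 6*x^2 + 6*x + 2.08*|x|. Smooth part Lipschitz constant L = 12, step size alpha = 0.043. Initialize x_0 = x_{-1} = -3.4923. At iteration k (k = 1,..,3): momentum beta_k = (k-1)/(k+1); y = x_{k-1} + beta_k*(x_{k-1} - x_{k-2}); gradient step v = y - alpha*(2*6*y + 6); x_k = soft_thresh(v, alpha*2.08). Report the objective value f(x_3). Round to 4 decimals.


FISTA on f(x) = 6*x^2 + 6*x + 2.08*|x|
L = 12, alpha = 0.043
Iteration 1: beta = 0.0, y = -3.4923 + 0.0*(-3.4923 + 3.4923) = -3.4923
  grad(y) = -35.9076, v = y - alpha*grad = -1.9483
  prox(v) = soft_thresh(-1.9483, 0.0894) = -1.8588
Iteration 2: beta = 0.3333, y = -1.8588 + 0.3333*(-1.8588 + 3.4923) = -1.3143
  grad(y) = -9.7721, v = y - alpha*grad = -0.8941
  prox(v) = soft_thresh(-0.8941, 0.0894) = -0.8047
Iteration 3: beta = 0.5, y = -0.8047 + 0.5*(-0.8047 + 1.8588) = -0.2776
  grad(y) = 2.6684, v = y - alpha*grad = -0.3924
  prox(v) = soft_thresh(-0.3924, 0.0894) = -0.3029
f(x_3) = 6*(-0.3029)^2 + 6*(-0.3029) + 2.08*|-0.3029| = -0.6369


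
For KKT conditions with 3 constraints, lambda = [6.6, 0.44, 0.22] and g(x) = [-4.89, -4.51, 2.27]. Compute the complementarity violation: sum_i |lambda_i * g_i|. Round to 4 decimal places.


KKT complementary slackness check:
lambda_1 * g_1 = 6.6 * -4.89 = -32.274
lambda_2 * g_2 = 0.44 * -4.51 = -1.9844
lambda_3 * g_3 = 0.22 * 2.27 = 0.4994
Total violation = 32.274 + 1.9844 + 0.4994 = 34.7578


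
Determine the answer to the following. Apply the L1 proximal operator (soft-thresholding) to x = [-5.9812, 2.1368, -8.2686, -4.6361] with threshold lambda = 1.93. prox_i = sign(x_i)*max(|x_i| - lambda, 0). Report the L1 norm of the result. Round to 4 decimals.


Soft-thresholding with lambda = 1.93:
prox(-5.9812) = sign(-5.9812)*max(|-5.9812| - 1.93, 0) = -4.0512
prox(2.1368) = sign(2.1368)*max(|2.1368| - 1.93, 0) = 0.2068
prox(-8.2686) = sign(-8.2686)*max(|-8.2686| - 1.93, 0) = -6.3386
prox(-4.6361) = sign(-4.6361)*max(|-4.6361| - 1.93, 0) = -2.7061
prox(x) = [-4.0512, 0.2068, -6.3386, -2.7061]
||prox(x)||_1 = 4.0512 + 0.2068 + 6.3386 + 2.7061 = 13.3027


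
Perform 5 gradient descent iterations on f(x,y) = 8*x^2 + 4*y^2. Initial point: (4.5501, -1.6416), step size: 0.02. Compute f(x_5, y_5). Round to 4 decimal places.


Gradient descent on f(x,y) = 8*x^2 + 4*y^2.
Starting point: (4.5501, -1.6416), alpha = 0.02
Step 1: grad_x = 2*8*4.5501 = 72.8016, grad_y = 2*4*-1.6416 = -13.1328
  x_1 = 4.5501 - 0.02*72.8016 = 3.0941
  y_1 = -1.6416 - 0.02*-13.1328 = -1.3789
Step 2: grad_x = 2*8*3.0941 = 49.5051, grad_y = 2*4*-1.3789 = -11.0316
  x_2 = 3.0941 - 0.02*49.5051 = 2.104
  y_2 = -1.3789 - 0.02*-11.0316 = -1.1583
Step 3: grad_x = 2*8*2.104 = 33.6635, grad_y = 2*4*-1.1583 = -9.2665
  x_3 = 2.104 - 0.02*33.6635 = 1.4307
  y_3 = -1.1583 - 0.02*-9.2665 = -0.973
Step 4: grad_x = 2*8*1.4307 = 22.8912, grad_y = 2*4*-0.973 = -7.7839
  x_4 = 1.4307 - 0.02*22.8912 = 0.9729
  y_4 = -0.973 - 0.02*-7.7839 = -0.8173
Step 5: grad_x = 2*8*0.9729 = 15.566, grad_y = 2*4*-0.8173 = -6.5384
  x_5 = 0.9729 - 0.02*15.566 = 0.6616
  y_5 = -0.8173 - 0.02*-6.5384 = -0.6865
f(0.6616, -0.6865) = 8*0.6616^2 + 4*(-0.6865)^2 = 5.3866


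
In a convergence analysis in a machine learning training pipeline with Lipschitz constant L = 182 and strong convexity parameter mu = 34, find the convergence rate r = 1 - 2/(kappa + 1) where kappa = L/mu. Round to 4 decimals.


Step 1: Compute the condition number.
kappa = L/mu = 182/34 = 5.3529
Step 2: Compute the convergence rate.
r = 1 - 2/(kappa + 1) = 1 - 2*mu/(L + mu) = (L - mu)/(L + mu) = 148/216 = 0.6852


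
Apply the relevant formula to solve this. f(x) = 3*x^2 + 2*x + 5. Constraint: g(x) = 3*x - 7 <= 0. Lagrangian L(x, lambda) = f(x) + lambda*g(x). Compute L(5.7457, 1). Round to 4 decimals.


Step 1: Evaluate f(x).
f(5.7457) = 3*5.7457^2 + 2*5.7457 + 5 = 115.5306
Step 2: Evaluate g(x).
g(5.7457) = 3*5.7457 - 7 = 10.2371
Step 3: Compute Lagrangian.
L = 115.5306 + 1*10.2371 = 125.7677


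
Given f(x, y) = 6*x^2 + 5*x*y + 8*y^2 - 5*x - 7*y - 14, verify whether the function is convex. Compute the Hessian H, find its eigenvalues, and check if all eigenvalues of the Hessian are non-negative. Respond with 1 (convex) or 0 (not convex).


The Hessian of f(x,y) = 6*x^2 + 5*x*y + 8*y^2 - 5*x - 7*y - 14 is:
H = [[12, 5], [5, 16]]
Trace = 12 + 16 = 28
Determinant = 12*16 - (5)^2 = 167
Discriminant = (28)^2 - 4*167 = 116.0
Eigenvalues: lambda_1 = 8.6148, lambda_2 = 19.3852
The function is convex.

1


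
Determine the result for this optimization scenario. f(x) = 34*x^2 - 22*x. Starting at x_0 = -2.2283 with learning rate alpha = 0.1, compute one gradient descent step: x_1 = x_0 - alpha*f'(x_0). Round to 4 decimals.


We compute the gradient at x_0 and apply the update.
f'(x) = 68*x - 22
f'(-2.2283) = 68*-2.2283 - 22 = -173.5244
x_1 = -2.2283 - 0.1*-173.5244 = 15.1241


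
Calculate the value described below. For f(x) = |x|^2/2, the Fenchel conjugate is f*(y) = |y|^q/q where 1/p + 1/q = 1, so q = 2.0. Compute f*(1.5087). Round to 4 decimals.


The conjugate exponent q satisfies 1/p + 1/q = 1.
p = 2, so q = 2/(2 - 1) = 2.0
|y|^q = 1.5087^2.0 = 2.2762
f*(1.5087) = 2.2762 / 2.0 = 1.1381


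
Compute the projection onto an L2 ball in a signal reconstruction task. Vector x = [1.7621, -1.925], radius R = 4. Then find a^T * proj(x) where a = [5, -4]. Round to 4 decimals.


Step 1: Compute ||x|| (intermediates to 6 decimals).
||x|| = sqrt(1.7621^2 + (-1.925)^2) = 2.609717
Step 2: Project.
Since ||x|| <= R, proj = x (no scaling needed).
proj(x) = [1.7621, -1.925]
Step 3: Dot product.
a^T * proj(x) = 5*1.7621 - 4*(-1.925) = 16.5105


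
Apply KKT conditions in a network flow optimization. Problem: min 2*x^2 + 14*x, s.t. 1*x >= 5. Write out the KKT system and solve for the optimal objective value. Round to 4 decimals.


Step 1: Try lambda = 0 (constraint inactive).
x_unc = -14/(2*2) = -3.5
Check: 1*-3.5 = -3.5 < 5 -- violated!
Step 2: Constraint must be active: 1*x = 5
x* = 5/1 = 5.0
lambda = (2*2*5.0 + 14)/1 = 34.0
Step 3: Compute optimal value.
f(x*) = 2*5.0^2 + 14*5.0 = 120.0


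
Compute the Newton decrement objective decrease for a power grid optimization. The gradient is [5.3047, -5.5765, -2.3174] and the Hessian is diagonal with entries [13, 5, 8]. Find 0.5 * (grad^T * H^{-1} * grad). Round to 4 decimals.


Step 1: H is diagonal, so H^(-1) * g = [0.4081, -1.1153, -0.2897].
Step 2: g^T H^(-1) g = sum_i g_i^2 / H_ii
  = (5.3047)^2/13 + (-5.5765)^2/5 + (-2.3174)^2/8
  = 2.1646 + 6.2195 + 0.6713 = 9.0554
Step 3: Objective decrease = 0.5 * g^T H^(-1) g = 4.5277


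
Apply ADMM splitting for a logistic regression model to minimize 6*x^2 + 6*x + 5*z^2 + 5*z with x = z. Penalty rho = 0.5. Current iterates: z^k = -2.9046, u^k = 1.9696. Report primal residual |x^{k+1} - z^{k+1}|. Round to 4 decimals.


ADMM iteration with rho = 0.5, z^k = -2.9046, u^k = 1.9696
Step 1: x-update.
Minimize 6*x^2 + 6*x + (0.5/2)*(x + 2.9046 + 1.9696)^2
FOC: (2*6 + 0.5)*x = -6 + 0.5*(-2.9046 - 1.9696)
x^{k+1} = -0.675
Step 2: z-update.
Minimize 5*z^2 + 5*z + (0.5/2)*(-0.675 - z + 1.9696)^2
FOC: (2*5 + 0.5)*z = -5 + 0.5*(-0.675 + 1.9696)
z^{k+1} = -0.4145
Step 3: u-update.
u^{k+1} = 1.9696 - 0.675 + 0.4145 = 1.7092
Step 4: Primal residual = |-0.675 + 0.4145| = 0.2604


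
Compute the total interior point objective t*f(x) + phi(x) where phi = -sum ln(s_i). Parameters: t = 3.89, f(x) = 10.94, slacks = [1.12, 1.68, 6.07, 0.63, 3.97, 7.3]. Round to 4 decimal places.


Step 1: Compute log-barrier.
ln values: [0.1133, 0.5188, 1.8034, -0.462, 1.3788, 1.9879]
phi = -(0.1133 + 0.5188 + 1.8034 - 0.462 + 1.3788 + 1.9879) = -5.3401
Step 2: Compute augmented objective.
t*f(x) = 3.89*10.94 = 42.5566
Total = 42.5566 - 5.3401 = 37.2165


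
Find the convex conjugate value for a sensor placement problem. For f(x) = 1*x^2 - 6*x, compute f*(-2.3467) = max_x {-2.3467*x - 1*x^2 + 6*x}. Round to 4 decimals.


f*(y) = sup_x {y*x - a*x^2 - b*x} = sup_x {(y-b)*x - a*x^2}
FOC: (y - b) - 2a*x = 0 => x* = (y - b)/(2a)
x* = (-2.3467 + 6)/(2*1) = 1.8267
f*(-2.3467) = (y-b)^2/(4a) = (-2.3467 + 6)^2/(4*1)
= 13.3466/4 = 3.3367


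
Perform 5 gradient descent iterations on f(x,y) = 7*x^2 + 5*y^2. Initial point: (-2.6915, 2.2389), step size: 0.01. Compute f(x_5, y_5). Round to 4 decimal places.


Gradient descent on f(x,y) = 7*x^2 + 5*y^2.
Starting point: (-2.6915, 2.2389), alpha = 0.01
Step 1: grad_x = 2*7*-2.6915 = -37.681, grad_y = 2*5*2.2389 = 22.389
  x_1 = -2.6915 - 0.01*-37.681 = -2.3147
  y_1 = 2.2389 - 0.01*22.389 = 2.015
Step 2: grad_x = 2*7*-2.3147 = -32.4057, grad_y = 2*5*2.015 = 20.1501
  x_2 = -2.3147 - 0.01*-32.4057 = -1.9906
  y_2 = 2.015 - 0.01*20.1501 = 1.8135
Step 3: grad_x = 2*7*-1.9906 = -27.8689, grad_y = 2*5*1.8135 = 18.1351
  x_3 = -1.9906 - 0.01*-27.8689 = -1.7119
  y_3 = 1.8135 - 0.01*18.1351 = 1.6322
Step 4: grad_x = 2*7*-1.7119 = -23.9672, grad_y = 2*5*1.6322 = 16.3216
  x_4 = -1.7119 - 0.01*-23.9672 = -1.4723
  y_4 = 1.6322 - 0.01*16.3216 = 1.4689
Step 5: grad_x = 2*7*-1.4723 = -20.6118, grad_y = 2*5*1.4689 = 14.6894
  x_5 = -1.4723 - 0.01*-20.6118 = -1.2662
  y_5 = 1.4689 - 0.01*14.6894 = 1.322
f(-1.2662, 1.322) = 7*(-1.2662)^2 + 5*1.322^2 = 19.9611


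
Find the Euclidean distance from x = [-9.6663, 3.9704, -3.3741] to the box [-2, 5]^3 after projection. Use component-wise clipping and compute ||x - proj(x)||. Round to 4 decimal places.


Project each component onto [-2, 5].
clip(-9.6663) = -2.0, clip(3.9704) = 3.9704, clip(-3.3741) = -2.0
Projection = [-2.0, 3.9704, -2.0]
Squared diffs: [58.7722, 0.0, 1.8882]
Distance = sqrt(60.6604) = 7.7885


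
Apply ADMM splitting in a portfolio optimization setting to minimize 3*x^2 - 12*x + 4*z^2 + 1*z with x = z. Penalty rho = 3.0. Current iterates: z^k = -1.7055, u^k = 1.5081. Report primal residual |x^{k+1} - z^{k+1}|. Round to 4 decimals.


ADMM iteration with rho = 3.0, z^k = -1.7055, u^k = 1.5081
Step 1: x-update.
Minimize 3*x^2 - 12*x + (3.0/2)*(x + 1.7055 + 1.5081)^2
FOC: (2*3 + 3.0)*x = 12 + 3.0*(-1.7055 - 1.5081)
x^{k+1} = 0.2621
Step 2: z-update.
Minimize 4*z^2 + 1*z + (3.0/2)*(0.2621 - z + 1.5081)^2
FOC: (2*4 + 3.0)*z = -1 + 3.0*(0.2621 + 1.5081)
z^{k+1} = 0.3919
Step 3: u-update.
u^{k+1} = 1.5081 + 0.2621 - 0.3919 = 1.3784
Step 4: Primal residual = |0.2621 - 0.3919| = 0.1297


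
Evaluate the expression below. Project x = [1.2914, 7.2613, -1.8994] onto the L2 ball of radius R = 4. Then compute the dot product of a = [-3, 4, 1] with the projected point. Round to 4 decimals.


Step 1: Compute ||x|| (intermediates to 6 decimals).
||x|| = sqrt(1.2914^2 + 7.2613^2 + (-1.8994)^2) = 7.615899
Step 2: Project.
Since ||x|| > R, scale = R/||x|| = 4/7.615899 = 0.525217, proj(x) = scale * x
proj(x) = [0.678265, 3.813758, -0.997597]
Step 3: Dot product.
a^T * proj(x) = -3*0.678265 + 4*3.813758 + 1*(-0.997597) = 12.2226


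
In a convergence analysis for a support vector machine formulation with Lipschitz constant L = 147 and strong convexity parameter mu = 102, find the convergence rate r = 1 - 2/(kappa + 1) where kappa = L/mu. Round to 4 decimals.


Step 1: Compute the condition number.
kappa = L/mu = 147/102 = 1.4412
Step 2: Compute the convergence rate.
r = 1 - 2/(kappa + 1) = 1 - 2*mu/(L + mu) = (L - mu)/(L + mu) = 45/249 = 0.1807


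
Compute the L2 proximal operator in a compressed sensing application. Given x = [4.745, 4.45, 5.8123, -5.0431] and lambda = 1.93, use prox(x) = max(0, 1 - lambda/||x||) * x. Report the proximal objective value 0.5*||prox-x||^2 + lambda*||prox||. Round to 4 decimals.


Step 1: Compute ||x||.
||x|| = 10.0764
Step 2: Compute scaling factor.
scale = max(0, 1 - 1.93/10.0764) = 0.8085
Step 3: prox(x) = [3.8362, 3.5977, 4.699, -4.0772]
||prox(x)|| = 8.1464
Step 4: Proximal objective.
0.5*||prox-x||^2 = 1.8625
lambda*||prox|| = 15.7226
Total = 17.5849


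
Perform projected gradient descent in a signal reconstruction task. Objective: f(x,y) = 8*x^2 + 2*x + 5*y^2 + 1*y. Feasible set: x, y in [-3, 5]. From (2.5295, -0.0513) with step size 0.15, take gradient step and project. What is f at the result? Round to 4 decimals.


Step 1: Compute gradient at (2.5295, -0.0513).
grad_x = 2*8*2.5295 + 2 = 42.472
grad_y = 2*5*-0.0513 + 1 = 0.487
Step 2: Gradient step.
x_raw = 2.5295 - 0.15*42.472 = -3.8413
y_raw = -0.0513 - 0.15*0.487 = -0.1244
Step 3: Project onto [-3, 5].
x_proj = clip(-3.8413) = -3.0
y_proj = clip(-0.1244) = -0.1244
Step 4: Evaluate f.
f(-3.0, -0.1244) = 65.953


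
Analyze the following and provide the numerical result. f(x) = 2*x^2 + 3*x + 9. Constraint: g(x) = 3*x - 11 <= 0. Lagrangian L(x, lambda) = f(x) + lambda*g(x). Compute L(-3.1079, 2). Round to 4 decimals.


Step 1: Evaluate f(x).
f(-3.1079) = 2*(-3.1079)^2 + 3*(-3.1079) + 9 = 18.9944
Step 2: Evaluate g(x).
g(-3.1079) = 3*-3.1079 - 11 = -20.3237
Step 3: Compute Lagrangian.
L = 18.9944 + 2*-20.3237 = -21.653


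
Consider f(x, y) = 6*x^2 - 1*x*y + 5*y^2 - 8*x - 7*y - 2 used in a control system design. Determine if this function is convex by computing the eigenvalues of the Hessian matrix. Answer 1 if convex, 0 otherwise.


The Hessian of f(x,y) = 6*x^2 - 1*x*y + 5*y^2 - 8*x - 7*y - 2 is:
H = [[12, -1], [-1, 10]]
Trace = 12 + 10 = 22
Determinant = 12*10 - (-1)^2 = 119
Discriminant = (22)^2 - 4*119 = 8.0
Eigenvalues: lambda_1 = 9.5858, lambda_2 = 12.4142
The function is convex.

1


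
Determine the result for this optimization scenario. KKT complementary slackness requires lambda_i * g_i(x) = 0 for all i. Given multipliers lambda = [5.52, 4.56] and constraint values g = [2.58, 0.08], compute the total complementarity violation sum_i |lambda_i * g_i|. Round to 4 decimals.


KKT complementary slackness check:
lambda_1 * g_1 = 5.52 * 2.58 = 14.2416
lambda_2 * g_2 = 4.56 * 0.08 = 0.3648
Total violation = 14.2416 + 0.3648 = 14.6064


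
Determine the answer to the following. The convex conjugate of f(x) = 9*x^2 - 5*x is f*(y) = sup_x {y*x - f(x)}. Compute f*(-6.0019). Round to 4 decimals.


f*(y) = sup_x {y*x - a*x^2 - b*x} = sup_x {(y-b)*x - a*x^2}
FOC: (y - b) - 2a*x = 0 => x* = (y - b)/(2a)
x* = (-6.0019 + 5)/(2*9) = -0.0557
f*(-6.0019) = (y-b)^2/(4a) = (-6.0019 + 5)^2/(4*9)
= 1.0038/36 = 0.0279


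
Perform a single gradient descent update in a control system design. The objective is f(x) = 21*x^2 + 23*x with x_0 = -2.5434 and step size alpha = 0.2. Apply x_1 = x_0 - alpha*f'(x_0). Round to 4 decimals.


We compute the gradient at x_0 and apply the update.
f'(x) = 42*x + 23
f'(-2.5434) = 42*-2.5434 + 23 = -83.8228
x_1 = -2.5434 - 0.2*-83.8228 = 14.2212


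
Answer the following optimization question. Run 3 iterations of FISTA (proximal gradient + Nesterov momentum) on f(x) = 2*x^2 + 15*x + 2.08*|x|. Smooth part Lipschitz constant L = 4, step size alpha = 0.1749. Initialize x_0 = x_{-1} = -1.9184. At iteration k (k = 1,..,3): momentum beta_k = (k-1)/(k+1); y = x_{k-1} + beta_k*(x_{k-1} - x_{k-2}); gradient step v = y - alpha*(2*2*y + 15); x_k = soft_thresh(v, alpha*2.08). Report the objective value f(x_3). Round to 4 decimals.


FISTA on f(x) = 2*x^2 + 15*x + 2.08*|x|
L = 4, alpha = 0.1749
Iteration 1: beta = 0.0, y = -1.9184 + 0.0*(-1.9184 + 1.9184) = -1.9184
  grad(y) = 7.3264, v = y - alpha*grad = -3.1998
  prox(v) = soft_thresh(-3.1998, 0.3638) = -2.836
Iteration 2: beta = 0.3333, y = -2.836 + 0.3333*(-2.836 + 1.9184) = -3.1419
  grad(y) = 2.4326, v = y - alpha*grad = -3.5673
  prox(v) = soft_thresh(-3.5673, 0.3638) = -3.2035
Iteration 3: beta = 0.5, y = -3.2035 + 0.5*(-3.2035 + 2.836) = -3.3873
  grad(y) = 1.4509, v = y - alpha*grad = -3.641
  prox(v) = soft_thresh(-3.641, 0.3638) = -3.2772
f(x_3) = 2*(-3.2772)^2 + 15*(-3.2772) + 2.08*|-3.2772| = -20.8613


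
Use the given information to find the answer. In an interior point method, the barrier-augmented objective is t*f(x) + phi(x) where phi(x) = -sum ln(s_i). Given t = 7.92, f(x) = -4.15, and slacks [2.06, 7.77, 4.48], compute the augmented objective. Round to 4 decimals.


Step 1: Compute log-barrier.
ln values: [0.7227, 2.0503, 1.4996]
phi = -(0.7227 + 2.0503 + 1.4996) = -4.2726
Step 2: Compute augmented objective.
t*f(x) = 7.92*-4.15 = -32.868
Total = -32.868 - 4.2726 = -37.1406


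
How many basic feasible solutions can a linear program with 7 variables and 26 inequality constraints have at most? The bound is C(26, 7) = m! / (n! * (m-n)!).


Each vertex corresponds to some choice of n active constraints out of m, so the number of vertices is at most C(m, n) = m! / (n!(m-n)!).
m = 26, n = 7
Numerator: 26 * 25 * 24 * 23 * 22 * 21 * 20
Denominator: 7! = 5040
C(26, 7) = 657800


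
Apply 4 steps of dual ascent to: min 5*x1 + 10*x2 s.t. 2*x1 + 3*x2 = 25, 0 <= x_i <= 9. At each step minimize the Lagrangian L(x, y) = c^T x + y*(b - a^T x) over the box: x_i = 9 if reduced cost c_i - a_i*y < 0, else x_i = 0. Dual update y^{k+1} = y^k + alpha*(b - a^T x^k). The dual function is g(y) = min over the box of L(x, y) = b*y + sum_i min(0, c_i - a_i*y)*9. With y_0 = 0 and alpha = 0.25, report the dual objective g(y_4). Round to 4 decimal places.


Dual ascent for LP: min 5*x1 + 10*x2, 2*x1 + 3*x2 = 25, 0 <= x_i <= 9
Step 1: y^k = 0.0, reduced costs: (5.0, 10.0)
  x^k = (0.0, 0.0), subgradient = b - a^T x = 25.0
  y^{k+1} = 0.0 + 0.25*25.0 = 6.25
Step 2: y^k = 6.25, reduced costs: (-7.5, -8.75)
  x^k = (9.0, 9.0), subgradient = b - a^T x = -20.0
  y^{k+1} = 6.25 + 0.25*-20.0 = 1.25
Step 3: y^k = 1.25, reduced costs: (2.5, 6.25)
  x^k = (0.0, 0.0), subgradient = b - a^T x = 25.0
  y^{k+1} = 1.25 + 0.25*25.0 = 7.5
Step 4: y^k = 7.5, reduced costs: (-10.0, -12.5)
  x^k = (9.0, 9.0), subgradient = b - a^T x = -20.0
  y^{k+1} = 7.5 + 0.25*-20.0 = 2.5
Dual objective at y_4 = 2.5: reduced costs (0.0, 2.5), box minimizer x = (0.0, 0.0)
g(y_4) = b*y + (c1 - a1*y)*x1 + (c2 - a2*y)*x2 = 25*2.5 + 0.0*0.0 + 2.5*0.0 = 62.5 + 0.0 + 0.0 = 62.5


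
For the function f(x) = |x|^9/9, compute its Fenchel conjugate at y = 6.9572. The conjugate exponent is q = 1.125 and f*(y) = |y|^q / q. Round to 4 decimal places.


The conjugate exponent q satisfies 1/p + 1/q = 1.
p = 9, so q = 9/(9 - 1) = 1.125
|y|^q = 6.9572^1.125 = 8.8662
f*(6.9572) = 8.8662 / 1.125 = 7.8811


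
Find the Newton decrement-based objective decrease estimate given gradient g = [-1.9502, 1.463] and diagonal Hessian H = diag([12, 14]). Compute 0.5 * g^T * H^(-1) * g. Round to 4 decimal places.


Step 1: H is diagonal, so H^(-1) * g = [-0.1625, 0.1045].
Step 2: g^T H^(-1) g = sum_i g_i^2 / H_ii
  = (-1.9502)^2/12 + (1.463)^2/14
  = 0.3169 + 0.1529 = 0.4698
Step 3: Objective decrease = 0.5 * g^T H^(-1) g = 0.2349


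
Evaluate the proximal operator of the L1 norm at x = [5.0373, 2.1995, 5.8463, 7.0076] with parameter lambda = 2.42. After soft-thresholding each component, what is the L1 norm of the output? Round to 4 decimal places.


Soft-thresholding with lambda = 2.42:
prox(5.0373) = sign(5.0373)*max(|5.0373| - 2.42, 0) = 2.6173
prox(2.1995) = sign(2.1995)*max(|2.1995| - 2.42, 0) = 0.0
prox(5.8463) = sign(5.8463)*max(|5.8463| - 2.42, 0) = 3.4263
prox(7.0076) = sign(7.0076)*max(|7.0076| - 2.42, 0) = 4.5876
prox(x) = [2.6173, 0.0, 3.4263, 4.5876]
||prox(x)||_1 = 2.6173 + 0.0 + 3.4263 + 4.5876 = 10.6312


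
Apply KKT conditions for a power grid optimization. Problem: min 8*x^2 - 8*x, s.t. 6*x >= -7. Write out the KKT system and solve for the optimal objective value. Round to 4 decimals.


Step 1: Try lambda = 0 (constraint inactive).
Stationarity: 2*8*x - 8 = 0
x* = 8/(2*8) = 0.5
Check constraint: 6*0.5 = 3.0 >= -7 -- satisfied.
Step 2: Compute optimal value.
f(x*) = 8*0.5^2 - 8*0.5 = -2.0


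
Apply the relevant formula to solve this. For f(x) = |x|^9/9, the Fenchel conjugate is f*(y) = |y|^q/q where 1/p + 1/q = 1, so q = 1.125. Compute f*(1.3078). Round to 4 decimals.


The conjugate exponent q satisfies 1/p + 1/q = 1.
p = 9, so q = 9/(9 - 1) = 1.125
|y|^q = 1.3078^1.125 = 1.3524
f*(1.3078) = 1.3524 / 1.125 = 1.2021


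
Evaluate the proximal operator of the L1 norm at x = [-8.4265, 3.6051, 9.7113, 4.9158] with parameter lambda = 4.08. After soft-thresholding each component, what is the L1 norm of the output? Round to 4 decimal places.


Soft-thresholding with lambda = 4.08:
prox(-8.4265) = sign(-8.4265)*max(|-8.4265| - 4.08, 0) = -4.3465
prox(3.6051) = sign(3.6051)*max(|3.6051| - 4.08, 0) = 0.0
prox(9.7113) = sign(9.7113)*max(|9.7113| - 4.08, 0) = 5.6313
prox(4.9158) = sign(4.9158)*max(|4.9158| - 4.08, 0) = 0.8358
prox(x) = [-4.3465, 0.0, 5.6313, 0.8358]
||prox(x)||_1 = 4.3465 + 0.0 + 5.6313 + 0.8358 = 10.8136


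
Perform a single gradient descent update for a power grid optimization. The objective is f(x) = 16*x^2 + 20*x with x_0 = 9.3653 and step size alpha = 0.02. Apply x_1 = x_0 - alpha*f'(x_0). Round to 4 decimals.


We compute the gradient at x_0 and apply the update.
f'(x) = 32*x + 20
f'(9.3653) = 32*9.3653 + 20 = 319.6896
x_1 = 9.3653 - 0.02*319.6896 = 2.9715


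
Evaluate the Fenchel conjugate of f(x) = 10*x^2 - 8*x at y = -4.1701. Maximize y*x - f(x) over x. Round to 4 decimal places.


f*(y) = sup_x {y*x - a*x^2 - b*x} = sup_x {(y-b)*x - a*x^2}
FOC: (y - b) - 2a*x = 0 => x* = (y - b)/(2a)
x* = (-4.1701 + 8)/(2*10) = 0.1915
f*(-4.1701) = (y-b)^2/(4a) = (-4.1701 + 8)^2/(4*10)
= 14.6681/40 = 0.3667


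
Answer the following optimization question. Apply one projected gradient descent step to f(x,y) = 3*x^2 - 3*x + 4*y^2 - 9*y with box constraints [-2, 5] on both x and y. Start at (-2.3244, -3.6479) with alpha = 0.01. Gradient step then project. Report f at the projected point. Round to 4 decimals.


Step 1: Compute gradient at (-2.3244, -3.6479).
grad_x = 2*3*-2.3244 - 3 = -16.9464
grad_y = 2*4*-3.6479 - 9 = -38.1832
Step 2: Gradient step.
x_raw = -2.3244 - 0.01*-16.9464 = -2.1549
y_raw = -3.6479 - 0.01*-38.1832 = -3.2661
Step 3: Project onto [-2, 5].
x_proj = clip(-2.1549) = -2.0
y_proj = clip(-3.2661) = -2.0
Step 4: Evaluate f.
f(-2.0, -2.0) = 52.0


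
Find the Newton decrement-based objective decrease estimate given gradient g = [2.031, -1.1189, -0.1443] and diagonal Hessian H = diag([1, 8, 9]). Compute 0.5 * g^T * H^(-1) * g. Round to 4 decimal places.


Step 1: H is diagonal, so H^(-1) * g = [2.031, -0.1399, -0.016].
Step 2: g^T H^(-1) g = sum_i g_i^2 / H_ii
  = (2.031)^2/1 + (-1.1189)^2/8 + (-0.1443)^2/9
  = 4.125 + 0.1565 + 0.0023 = 4.2838
Step 3: Objective decrease = 0.5 * g^T H^(-1) g = 2.1419


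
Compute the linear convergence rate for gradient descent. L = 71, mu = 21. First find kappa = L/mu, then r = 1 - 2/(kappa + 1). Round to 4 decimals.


Step 1: Compute the condition number.
kappa = L/mu = 71/21 = 3.381
Step 2: Compute the convergence rate.
r = 1 - 2/(kappa + 1) = 1 - 2*mu/(L + mu) = (L - mu)/(L + mu) = 50/92 = 0.5435


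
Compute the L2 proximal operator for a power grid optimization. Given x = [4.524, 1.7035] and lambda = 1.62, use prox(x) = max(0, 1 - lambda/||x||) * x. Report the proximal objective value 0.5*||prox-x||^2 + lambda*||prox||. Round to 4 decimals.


Step 1: Compute ||x||.
||x|| = 4.8341
Step 2: Compute scaling factor.
scale = max(0, 1 - 1.62/4.8341) = 0.6649
Step 3: prox(x) = [3.0079, 1.1326]
||prox(x)|| = 3.2141
Step 4: Proximal objective.
0.5*||prox-x||^2 = 1.3122
lambda*||prox|| = 5.2068
Total = 6.519


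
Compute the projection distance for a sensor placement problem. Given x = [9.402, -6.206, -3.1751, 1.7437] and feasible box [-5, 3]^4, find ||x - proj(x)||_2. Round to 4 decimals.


Project each component onto [-5, 3].
clip(9.402) = 3.0, clip(-6.206) = -5.0, clip(-3.1751) = -3.1751, clip(1.7437) = 1.7437
Projection = [3.0, -5.0, -3.1751, 1.7437]
Squared diffs: [40.9856, 1.4544, 0.0, 0.0]
Distance = sqrt(42.44) = 6.5146


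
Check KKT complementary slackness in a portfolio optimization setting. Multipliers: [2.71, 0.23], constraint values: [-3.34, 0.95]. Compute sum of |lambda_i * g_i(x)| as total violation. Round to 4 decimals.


KKT complementary slackness check:
lambda_1 * g_1 = 2.71 * -3.34 = -9.0514
lambda_2 * g_2 = 0.23 * 0.95 = 0.2185
Total violation = 9.0514 + 0.2185 = 9.2699


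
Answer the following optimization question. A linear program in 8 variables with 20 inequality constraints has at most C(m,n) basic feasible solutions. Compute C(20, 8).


Each vertex corresponds to some choice of n active constraints out of m, so the number of vertices is at most C(m, n) = m! / (n!(m-n)!).
m = 20, n = 8
Numerator: 20 * 19 * 18 * 17 * 16 * 15 * 14 * 13
Denominator: 8! = 40320
C(20, 8) = 125970


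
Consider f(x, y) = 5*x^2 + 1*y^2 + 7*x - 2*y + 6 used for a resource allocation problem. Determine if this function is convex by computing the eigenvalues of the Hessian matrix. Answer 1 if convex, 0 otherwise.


The Hessian of f(x,y) = 5*x^2 + 1*y^2 + 7*x - 2*y + 6 is:
H = [[10, 0], [0, 2]]
Trace = 10 + 2 = 12
Determinant = 10*2 - (0)^2 = 20
Discriminant = (12)^2 - 4*20 = 64.0
Eigenvalues: lambda_1 = 2.0, lambda_2 = 10.0
The function is convex.

1


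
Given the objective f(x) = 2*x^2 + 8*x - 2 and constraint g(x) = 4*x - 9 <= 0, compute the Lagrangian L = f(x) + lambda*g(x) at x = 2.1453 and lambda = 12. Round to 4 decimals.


Step 1: Evaluate f(x).
f(2.1453) = 2*2.1453^2 + 8*2.1453 - 2 = 24.367
Step 2: Evaluate g(x).
g(2.1453) = 4*2.1453 - 9 = -0.4188
Step 3: Compute Lagrangian.
L = 24.367 + 12*-0.4188 = 19.3414


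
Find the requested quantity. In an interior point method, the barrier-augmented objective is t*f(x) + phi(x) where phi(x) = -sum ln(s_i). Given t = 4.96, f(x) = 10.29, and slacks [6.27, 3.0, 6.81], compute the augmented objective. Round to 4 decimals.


Step 1: Compute log-barrier.
ln values: [1.8358, 1.0986, 1.9184]
phi = -(1.8358 + 1.0986 + 1.9184) = -4.8528
Step 2: Compute augmented objective.
t*f(x) = 4.96*10.29 = 51.0384
Total = 51.0384 - 4.8528 = 46.1856


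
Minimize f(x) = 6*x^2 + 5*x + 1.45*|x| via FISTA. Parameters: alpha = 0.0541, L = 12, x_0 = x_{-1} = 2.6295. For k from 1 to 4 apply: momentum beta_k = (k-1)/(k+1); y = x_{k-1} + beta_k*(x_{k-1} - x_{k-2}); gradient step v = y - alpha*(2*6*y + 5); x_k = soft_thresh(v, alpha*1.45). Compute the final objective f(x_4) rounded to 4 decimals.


FISTA on f(x) = 6*x^2 + 5*x + 1.45*|x|
L = 12, alpha = 0.0541
Iteration 1: beta = 0.0, y = 2.6295 + 0.0*(2.6295 - 2.6295) = 2.6295
  grad(y) = 36.554, v = y - alpha*grad = 0.6519
  prox(v) = soft_thresh(0.6519, 0.0784) = 0.5735
Iteration 2: beta = 0.3333, y = 0.5735 + 0.3333*(0.5735 - 2.6295) = -0.1119
  grad(y) = 3.6577, v = y - alpha*grad = -0.3097
  prox(v) = soft_thresh(-0.3097, 0.0784) = -0.2313
Iteration 3: beta = 0.5, y = -0.2313 + 0.5*(-0.2313 - 0.5735) = -0.6337
  grad(y) = -2.6042, v = y - alpha*grad = -0.4928
  prox(v) = soft_thresh(-0.4928, 0.0784) = -0.4144
Iteration 4: beta = 0.6, y = -0.4144 + 0.6*(-0.4144 + 0.2313) = -0.5242
  grad(y) = -1.2902, v = y - alpha*grad = -0.4544
  prox(v) = soft_thresh(-0.4544, 0.0784) = -0.3759
f(x_4) = 6*(-0.3759)^2 + 5*(-0.3759) + 1.45*|-0.3759| = -0.4866


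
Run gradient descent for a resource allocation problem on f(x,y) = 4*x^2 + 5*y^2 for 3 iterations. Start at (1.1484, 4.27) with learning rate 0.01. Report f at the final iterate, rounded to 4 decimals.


Gradient descent on f(x,y) = 4*x^2 + 5*y^2.
Starting point: (1.1484, 4.27), alpha = 0.01
Step 1: grad_x = 2*4*1.1484 = 9.1872, grad_y = 2*5*4.27 = 42.7
  x_1 = 1.1484 - 0.01*9.1872 = 1.0565
  y_1 = 4.27 - 0.01*42.7 = 3.843
Step 2: grad_x = 2*4*1.0565 = 8.4522, grad_y = 2*5*3.843 = 38.43
  x_2 = 1.0565 - 0.01*8.4522 = 0.972
  y_2 = 3.843 - 0.01*38.43 = 3.4587
Step 3: grad_x = 2*4*0.972 = 7.776, grad_y = 2*5*3.4587 = 34.587
  x_3 = 0.972 - 0.01*7.776 = 0.8942
  y_3 = 3.4587 - 0.01*34.587 = 3.1128
f(0.8942, 3.1128) = 4*0.8942^2 + 5*3.1128^2 = 51.6473


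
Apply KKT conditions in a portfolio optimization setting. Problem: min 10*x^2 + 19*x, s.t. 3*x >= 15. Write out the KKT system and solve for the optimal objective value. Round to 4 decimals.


Step 1: Try lambda = 0 (constraint inactive).
x_unc = -19/(2*10) = -0.95
Check: 3*-0.95 = -2.85 < 15 -- violated!
Step 2: Constraint must be active: 3*x = 15
x* = 15/3 = 5.0
lambda = (2*10*5.0 + 19)/3 = 39.6667
Step 3: Compute optimal value.
f(x*) = 10*5.0^2 + 19*5.0 = 345.0


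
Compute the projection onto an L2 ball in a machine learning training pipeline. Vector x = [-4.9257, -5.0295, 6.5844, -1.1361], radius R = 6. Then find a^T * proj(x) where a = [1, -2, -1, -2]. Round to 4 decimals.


Step 1: Compute ||x|| (intermediates to 6 decimals).
||x|| = sqrt((-4.9257)^2 + (-5.0295)^2 + 6.5844^2 + (-1.1361)^2) = 9.705846
Step 2: Project.
Since ||x|| > R, scale = R/||x|| = 6/9.705846 = 0.618184, proj(x) = scale * x
proj(x) = [-3.044989, -3.109156, 4.070371, -0.702319]
Step 3: Dot product.
a^T * proj(x) = 1*(-3.044989) - 2*(-3.109156) - 1*4.070371 - 2*(-0.702319) = 0.5076


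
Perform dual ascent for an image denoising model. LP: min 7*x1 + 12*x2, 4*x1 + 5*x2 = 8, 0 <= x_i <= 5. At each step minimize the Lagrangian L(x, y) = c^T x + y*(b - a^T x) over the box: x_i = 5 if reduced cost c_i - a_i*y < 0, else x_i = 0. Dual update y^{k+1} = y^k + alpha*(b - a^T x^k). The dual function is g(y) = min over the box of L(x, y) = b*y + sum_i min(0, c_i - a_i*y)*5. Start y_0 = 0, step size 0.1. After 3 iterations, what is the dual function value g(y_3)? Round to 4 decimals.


Dual ascent for LP: min 7*x1 + 12*x2, 4*x1 + 5*x2 = 8, 0 <= x_i <= 5
Step 1: y^k = 0.0, reduced costs: (7.0, 12.0)
  x^k = (0.0, 0.0), subgradient = b - a^T x = 8.0
  y^{k+1} = 0.0 + 0.1*8.0 = 0.8
Step 2: y^k = 0.8, reduced costs: (3.8, 8.0)
  x^k = (0.0, 0.0), subgradient = b - a^T x = 8.0
  y^{k+1} = 0.8 + 0.1*8.0 = 1.6
Step 3: y^k = 1.6, reduced costs: (0.6, 4.0)
  x^k = (0.0, 0.0), subgradient = b - a^T x = 8.0
  y^{k+1} = 1.6 + 0.1*8.0 = 2.4
Dual objective at y_3 = 2.4: reduced costs (-2.6, 0.0), box minimizer x = (5.0, 0.0)
g(y_3) = b*y + (c1 - a1*y)*x1 + (c2 - a2*y)*x2 = 8*2.4 + (-2.6)*5.0 + 0.0*0.0 = 19.2 - 13.0 + 0.0 = 6.2
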